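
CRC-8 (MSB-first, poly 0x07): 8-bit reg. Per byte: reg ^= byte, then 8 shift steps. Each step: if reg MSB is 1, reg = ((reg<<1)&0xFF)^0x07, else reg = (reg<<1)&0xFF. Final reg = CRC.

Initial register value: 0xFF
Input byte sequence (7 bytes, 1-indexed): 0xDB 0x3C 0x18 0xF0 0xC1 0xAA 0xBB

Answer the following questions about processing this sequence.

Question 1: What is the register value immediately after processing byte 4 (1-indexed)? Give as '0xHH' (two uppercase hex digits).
Answer: 0xAC

Derivation:
After byte 1 (0xDB): reg=0xFC
After byte 2 (0x3C): reg=0x4E
After byte 3 (0x18): reg=0xA5
After byte 4 (0xF0): reg=0xAC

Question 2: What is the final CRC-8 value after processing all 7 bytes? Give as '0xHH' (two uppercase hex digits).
Answer: 0xE6

Derivation:
After byte 1 (0xDB): reg=0xFC
After byte 2 (0x3C): reg=0x4E
After byte 3 (0x18): reg=0xA5
After byte 4 (0xF0): reg=0xAC
After byte 5 (0xC1): reg=0x04
After byte 6 (0xAA): reg=0x43
After byte 7 (0xBB): reg=0xE6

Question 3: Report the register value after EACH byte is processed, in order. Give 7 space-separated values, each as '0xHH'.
0xFC 0x4E 0xA5 0xAC 0x04 0x43 0xE6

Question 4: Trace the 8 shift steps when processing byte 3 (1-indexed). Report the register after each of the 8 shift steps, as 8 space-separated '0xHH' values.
After byte 1 (0xDB): reg=0xFC
After byte 2 (0x3C): reg=0x4E
Register before byte 3: 0x4E
After XOR with byte 0x18: 0x56

Answer: 0xAC 0x5F 0xBE 0x7B 0xF6 0xEB 0xD1 0xA5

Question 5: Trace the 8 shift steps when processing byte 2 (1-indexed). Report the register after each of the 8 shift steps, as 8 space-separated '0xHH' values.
After byte 1 (0xDB): reg=0xFC
Register before byte 2: 0xFC
After XOR with byte 0x3C: 0xC0

Answer: 0x87 0x09 0x12 0x24 0x48 0x90 0x27 0x4E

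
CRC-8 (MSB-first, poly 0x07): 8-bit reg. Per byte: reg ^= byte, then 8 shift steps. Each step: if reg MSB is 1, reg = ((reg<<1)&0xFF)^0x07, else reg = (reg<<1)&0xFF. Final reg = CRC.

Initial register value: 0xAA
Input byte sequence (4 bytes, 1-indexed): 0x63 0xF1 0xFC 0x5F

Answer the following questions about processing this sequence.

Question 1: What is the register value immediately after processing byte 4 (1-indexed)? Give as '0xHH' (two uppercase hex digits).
After byte 1 (0x63): reg=0x71
After byte 2 (0xF1): reg=0x89
After byte 3 (0xFC): reg=0x4C
After byte 4 (0x5F): reg=0x79

Answer: 0x79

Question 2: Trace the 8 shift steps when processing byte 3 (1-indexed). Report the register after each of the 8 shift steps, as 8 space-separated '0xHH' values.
Answer: 0xEA 0xD3 0xA1 0x45 0x8A 0x13 0x26 0x4C

Derivation:
After byte 1 (0x63): reg=0x71
After byte 2 (0xF1): reg=0x89
Register before byte 3: 0x89
After XOR with byte 0xFC: 0x75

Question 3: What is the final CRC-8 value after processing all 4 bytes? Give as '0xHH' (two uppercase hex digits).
After byte 1 (0x63): reg=0x71
After byte 2 (0xF1): reg=0x89
After byte 3 (0xFC): reg=0x4C
After byte 4 (0x5F): reg=0x79

Answer: 0x79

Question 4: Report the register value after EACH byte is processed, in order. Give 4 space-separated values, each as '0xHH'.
0x71 0x89 0x4C 0x79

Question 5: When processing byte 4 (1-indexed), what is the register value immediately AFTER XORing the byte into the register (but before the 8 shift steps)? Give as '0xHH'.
Register before byte 4: 0x4C
Byte 4: 0x5F
0x4C XOR 0x5F = 0x13

Answer: 0x13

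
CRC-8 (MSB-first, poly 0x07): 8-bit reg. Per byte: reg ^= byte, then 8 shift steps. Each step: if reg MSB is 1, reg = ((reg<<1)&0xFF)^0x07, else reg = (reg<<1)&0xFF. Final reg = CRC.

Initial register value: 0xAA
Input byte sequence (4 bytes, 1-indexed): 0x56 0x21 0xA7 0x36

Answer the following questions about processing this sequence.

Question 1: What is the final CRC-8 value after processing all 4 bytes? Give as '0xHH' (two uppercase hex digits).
Answer: 0x32

Derivation:
After byte 1 (0x56): reg=0xFA
After byte 2 (0x21): reg=0x0F
After byte 3 (0xA7): reg=0x51
After byte 4 (0x36): reg=0x32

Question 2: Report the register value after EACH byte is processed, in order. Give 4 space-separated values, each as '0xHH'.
0xFA 0x0F 0x51 0x32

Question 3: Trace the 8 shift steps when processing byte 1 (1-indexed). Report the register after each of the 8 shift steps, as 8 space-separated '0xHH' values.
Answer: 0xFF 0xF9 0xF5 0xED 0xDD 0xBD 0x7D 0xFA

Derivation:
Register before byte 1: 0xAA
After XOR with byte 0x56: 0xFC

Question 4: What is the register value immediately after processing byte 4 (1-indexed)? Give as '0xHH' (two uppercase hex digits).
After byte 1 (0x56): reg=0xFA
After byte 2 (0x21): reg=0x0F
After byte 3 (0xA7): reg=0x51
After byte 4 (0x36): reg=0x32

Answer: 0x32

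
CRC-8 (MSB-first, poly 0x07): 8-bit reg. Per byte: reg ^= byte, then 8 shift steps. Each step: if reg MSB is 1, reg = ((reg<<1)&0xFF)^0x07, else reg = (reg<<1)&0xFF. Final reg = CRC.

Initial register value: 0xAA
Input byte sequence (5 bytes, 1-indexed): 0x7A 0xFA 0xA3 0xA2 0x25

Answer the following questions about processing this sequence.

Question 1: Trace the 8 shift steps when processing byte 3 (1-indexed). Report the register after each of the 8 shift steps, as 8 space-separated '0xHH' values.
After byte 1 (0x7A): reg=0x3E
After byte 2 (0xFA): reg=0x52
Register before byte 3: 0x52
After XOR with byte 0xA3: 0xF1

Answer: 0xE5 0xCD 0x9D 0x3D 0x7A 0xF4 0xEF 0xD9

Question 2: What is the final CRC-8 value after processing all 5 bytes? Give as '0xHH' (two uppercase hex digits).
Answer: 0xCE

Derivation:
After byte 1 (0x7A): reg=0x3E
After byte 2 (0xFA): reg=0x52
After byte 3 (0xA3): reg=0xD9
After byte 4 (0xA2): reg=0x66
After byte 5 (0x25): reg=0xCE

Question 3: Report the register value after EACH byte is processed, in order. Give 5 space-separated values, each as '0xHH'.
0x3E 0x52 0xD9 0x66 0xCE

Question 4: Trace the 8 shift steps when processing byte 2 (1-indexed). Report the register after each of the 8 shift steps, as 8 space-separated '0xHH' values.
Answer: 0x8F 0x19 0x32 0x64 0xC8 0x97 0x29 0x52

Derivation:
After byte 1 (0x7A): reg=0x3E
Register before byte 2: 0x3E
After XOR with byte 0xFA: 0xC4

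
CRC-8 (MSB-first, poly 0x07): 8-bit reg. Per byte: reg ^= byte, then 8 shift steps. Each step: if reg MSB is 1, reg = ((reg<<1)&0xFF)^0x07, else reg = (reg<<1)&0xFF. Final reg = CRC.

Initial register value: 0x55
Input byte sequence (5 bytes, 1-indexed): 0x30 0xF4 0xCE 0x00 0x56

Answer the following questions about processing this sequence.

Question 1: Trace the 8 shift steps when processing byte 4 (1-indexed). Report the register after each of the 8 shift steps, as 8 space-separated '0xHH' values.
Answer: 0x42 0x84 0x0F 0x1E 0x3C 0x78 0xF0 0xE7

Derivation:
After byte 1 (0x30): reg=0x3C
After byte 2 (0xF4): reg=0x76
After byte 3 (0xCE): reg=0x21
Register before byte 4: 0x21
After XOR with byte 0x00: 0x21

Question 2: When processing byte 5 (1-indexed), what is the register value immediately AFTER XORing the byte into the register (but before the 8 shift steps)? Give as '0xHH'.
Answer: 0xB1

Derivation:
Register before byte 5: 0xE7
Byte 5: 0x56
0xE7 XOR 0x56 = 0xB1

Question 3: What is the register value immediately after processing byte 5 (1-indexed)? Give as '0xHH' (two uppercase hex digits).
After byte 1 (0x30): reg=0x3C
After byte 2 (0xF4): reg=0x76
After byte 3 (0xCE): reg=0x21
After byte 4 (0x00): reg=0xE7
After byte 5 (0x56): reg=0x1E

Answer: 0x1E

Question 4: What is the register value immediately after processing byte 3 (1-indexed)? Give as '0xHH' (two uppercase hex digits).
Answer: 0x21

Derivation:
After byte 1 (0x30): reg=0x3C
After byte 2 (0xF4): reg=0x76
After byte 3 (0xCE): reg=0x21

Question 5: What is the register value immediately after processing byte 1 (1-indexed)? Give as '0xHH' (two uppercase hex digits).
After byte 1 (0x30): reg=0x3C

Answer: 0x3C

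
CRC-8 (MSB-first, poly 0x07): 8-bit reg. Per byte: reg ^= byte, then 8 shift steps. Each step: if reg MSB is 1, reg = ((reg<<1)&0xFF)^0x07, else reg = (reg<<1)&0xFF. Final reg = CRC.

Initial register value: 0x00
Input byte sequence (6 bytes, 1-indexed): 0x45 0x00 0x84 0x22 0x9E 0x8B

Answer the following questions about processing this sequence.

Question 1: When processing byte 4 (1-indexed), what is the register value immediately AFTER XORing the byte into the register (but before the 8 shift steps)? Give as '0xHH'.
Register before byte 4: 0xD3
Byte 4: 0x22
0xD3 XOR 0x22 = 0xF1

Answer: 0xF1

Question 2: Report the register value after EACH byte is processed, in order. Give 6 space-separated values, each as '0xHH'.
0xDC 0x1A 0xD3 0xD9 0xD2 0x88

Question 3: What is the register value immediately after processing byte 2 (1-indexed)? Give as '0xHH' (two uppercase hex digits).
Answer: 0x1A

Derivation:
After byte 1 (0x45): reg=0xDC
After byte 2 (0x00): reg=0x1A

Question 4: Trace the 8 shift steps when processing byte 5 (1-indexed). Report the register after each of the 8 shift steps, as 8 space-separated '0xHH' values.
After byte 1 (0x45): reg=0xDC
After byte 2 (0x00): reg=0x1A
After byte 3 (0x84): reg=0xD3
After byte 4 (0x22): reg=0xD9
Register before byte 5: 0xD9
After XOR with byte 0x9E: 0x47

Answer: 0x8E 0x1B 0x36 0x6C 0xD8 0xB7 0x69 0xD2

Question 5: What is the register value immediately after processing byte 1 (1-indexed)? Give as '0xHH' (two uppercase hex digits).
After byte 1 (0x45): reg=0xDC

Answer: 0xDC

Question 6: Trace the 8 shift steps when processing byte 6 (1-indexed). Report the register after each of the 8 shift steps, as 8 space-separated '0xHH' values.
After byte 1 (0x45): reg=0xDC
After byte 2 (0x00): reg=0x1A
After byte 3 (0x84): reg=0xD3
After byte 4 (0x22): reg=0xD9
After byte 5 (0x9E): reg=0xD2
Register before byte 6: 0xD2
After XOR with byte 0x8B: 0x59

Answer: 0xB2 0x63 0xC6 0x8B 0x11 0x22 0x44 0x88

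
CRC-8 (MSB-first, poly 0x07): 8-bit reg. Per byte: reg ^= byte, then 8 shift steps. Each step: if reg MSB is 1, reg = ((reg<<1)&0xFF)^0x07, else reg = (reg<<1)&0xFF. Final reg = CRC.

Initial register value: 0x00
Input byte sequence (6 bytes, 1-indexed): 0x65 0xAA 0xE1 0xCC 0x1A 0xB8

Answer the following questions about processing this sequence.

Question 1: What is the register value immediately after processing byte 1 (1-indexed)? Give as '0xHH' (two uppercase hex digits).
After byte 1 (0x65): reg=0x3C

Answer: 0x3C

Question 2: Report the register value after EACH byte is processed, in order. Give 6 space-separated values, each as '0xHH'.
0x3C 0xEB 0x36 0xE8 0xD0 0x1F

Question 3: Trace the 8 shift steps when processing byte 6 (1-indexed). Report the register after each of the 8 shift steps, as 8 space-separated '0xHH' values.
After byte 1 (0x65): reg=0x3C
After byte 2 (0xAA): reg=0xEB
After byte 3 (0xE1): reg=0x36
After byte 4 (0xCC): reg=0xE8
After byte 5 (0x1A): reg=0xD0
Register before byte 6: 0xD0
After XOR with byte 0xB8: 0x68

Answer: 0xD0 0xA7 0x49 0x92 0x23 0x46 0x8C 0x1F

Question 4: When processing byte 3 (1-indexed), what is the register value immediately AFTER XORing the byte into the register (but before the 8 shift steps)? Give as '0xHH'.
Register before byte 3: 0xEB
Byte 3: 0xE1
0xEB XOR 0xE1 = 0x0A

Answer: 0x0A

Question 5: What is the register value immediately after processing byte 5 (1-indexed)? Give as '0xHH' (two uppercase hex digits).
Answer: 0xD0

Derivation:
After byte 1 (0x65): reg=0x3C
After byte 2 (0xAA): reg=0xEB
After byte 3 (0xE1): reg=0x36
After byte 4 (0xCC): reg=0xE8
After byte 5 (0x1A): reg=0xD0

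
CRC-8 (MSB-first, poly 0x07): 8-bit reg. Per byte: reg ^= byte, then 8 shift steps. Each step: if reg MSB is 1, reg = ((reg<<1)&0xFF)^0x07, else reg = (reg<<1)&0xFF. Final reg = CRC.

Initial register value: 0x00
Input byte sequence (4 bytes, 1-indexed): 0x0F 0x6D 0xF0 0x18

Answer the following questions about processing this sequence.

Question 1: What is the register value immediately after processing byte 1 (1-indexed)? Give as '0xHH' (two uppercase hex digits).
Answer: 0x2D

Derivation:
After byte 1 (0x0F): reg=0x2D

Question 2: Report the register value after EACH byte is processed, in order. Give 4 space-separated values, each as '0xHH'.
0x2D 0xC7 0x85 0xDA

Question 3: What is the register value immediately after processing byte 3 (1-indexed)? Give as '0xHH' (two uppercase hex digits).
Answer: 0x85

Derivation:
After byte 1 (0x0F): reg=0x2D
After byte 2 (0x6D): reg=0xC7
After byte 3 (0xF0): reg=0x85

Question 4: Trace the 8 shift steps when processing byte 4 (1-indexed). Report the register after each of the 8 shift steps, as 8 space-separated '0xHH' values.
After byte 1 (0x0F): reg=0x2D
After byte 2 (0x6D): reg=0xC7
After byte 3 (0xF0): reg=0x85
Register before byte 4: 0x85
After XOR with byte 0x18: 0x9D

Answer: 0x3D 0x7A 0xF4 0xEF 0xD9 0xB5 0x6D 0xDA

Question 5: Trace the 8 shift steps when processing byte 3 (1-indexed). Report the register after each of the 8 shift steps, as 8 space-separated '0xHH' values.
After byte 1 (0x0F): reg=0x2D
After byte 2 (0x6D): reg=0xC7
Register before byte 3: 0xC7
After XOR with byte 0xF0: 0x37

Answer: 0x6E 0xDC 0xBF 0x79 0xF2 0xE3 0xC1 0x85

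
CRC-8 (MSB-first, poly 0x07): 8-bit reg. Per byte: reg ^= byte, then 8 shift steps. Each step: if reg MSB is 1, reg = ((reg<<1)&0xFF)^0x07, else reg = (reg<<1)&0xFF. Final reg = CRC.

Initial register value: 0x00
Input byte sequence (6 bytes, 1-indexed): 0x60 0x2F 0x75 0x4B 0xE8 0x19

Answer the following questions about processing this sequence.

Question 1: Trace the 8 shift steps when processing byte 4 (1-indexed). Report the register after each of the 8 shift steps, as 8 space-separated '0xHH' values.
After byte 1 (0x60): reg=0x27
After byte 2 (0x2F): reg=0x38
After byte 3 (0x75): reg=0xE4
Register before byte 4: 0xE4
After XOR with byte 0x4B: 0xAF

Answer: 0x59 0xB2 0x63 0xC6 0x8B 0x11 0x22 0x44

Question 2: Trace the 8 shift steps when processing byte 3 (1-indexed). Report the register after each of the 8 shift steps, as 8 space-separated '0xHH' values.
After byte 1 (0x60): reg=0x27
After byte 2 (0x2F): reg=0x38
Register before byte 3: 0x38
After XOR with byte 0x75: 0x4D

Answer: 0x9A 0x33 0x66 0xCC 0x9F 0x39 0x72 0xE4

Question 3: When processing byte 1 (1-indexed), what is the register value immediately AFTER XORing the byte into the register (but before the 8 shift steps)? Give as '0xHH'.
Register before byte 1: 0x00
Byte 1: 0x60
0x00 XOR 0x60 = 0x60

Answer: 0x60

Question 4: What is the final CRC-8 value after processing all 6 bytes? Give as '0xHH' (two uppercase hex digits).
Answer: 0xAB

Derivation:
After byte 1 (0x60): reg=0x27
After byte 2 (0x2F): reg=0x38
After byte 3 (0x75): reg=0xE4
After byte 4 (0x4B): reg=0x44
After byte 5 (0xE8): reg=0x4D
After byte 6 (0x19): reg=0xAB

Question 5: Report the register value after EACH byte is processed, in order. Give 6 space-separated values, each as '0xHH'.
0x27 0x38 0xE4 0x44 0x4D 0xAB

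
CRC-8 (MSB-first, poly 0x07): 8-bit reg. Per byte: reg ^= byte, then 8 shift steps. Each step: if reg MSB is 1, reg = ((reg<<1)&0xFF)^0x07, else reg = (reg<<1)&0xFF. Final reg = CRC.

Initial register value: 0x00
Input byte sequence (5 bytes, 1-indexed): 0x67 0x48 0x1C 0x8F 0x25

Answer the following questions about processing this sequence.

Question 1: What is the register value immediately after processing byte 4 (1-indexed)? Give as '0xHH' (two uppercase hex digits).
After byte 1 (0x67): reg=0x32
After byte 2 (0x48): reg=0x61
After byte 3 (0x1C): reg=0x74
After byte 4 (0x8F): reg=0xEF

Answer: 0xEF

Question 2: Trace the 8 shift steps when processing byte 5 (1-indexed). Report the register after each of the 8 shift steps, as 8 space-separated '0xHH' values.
Answer: 0x93 0x21 0x42 0x84 0x0F 0x1E 0x3C 0x78

Derivation:
After byte 1 (0x67): reg=0x32
After byte 2 (0x48): reg=0x61
After byte 3 (0x1C): reg=0x74
After byte 4 (0x8F): reg=0xEF
Register before byte 5: 0xEF
After XOR with byte 0x25: 0xCA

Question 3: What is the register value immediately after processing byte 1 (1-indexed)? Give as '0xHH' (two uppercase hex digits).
Answer: 0x32

Derivation:
After byte 1 (0x67): reg=0x32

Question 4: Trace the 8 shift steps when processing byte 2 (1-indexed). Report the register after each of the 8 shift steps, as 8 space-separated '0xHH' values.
Answer: 0xF4 0xEF 0xD9 0xB5 0x6D 0xDA 0xB3 0x61

Derivation:
After byte 1 (0x67): reg=0x32
Register before byte 2: 0x32
After XOR with byte 0x48: 0x7A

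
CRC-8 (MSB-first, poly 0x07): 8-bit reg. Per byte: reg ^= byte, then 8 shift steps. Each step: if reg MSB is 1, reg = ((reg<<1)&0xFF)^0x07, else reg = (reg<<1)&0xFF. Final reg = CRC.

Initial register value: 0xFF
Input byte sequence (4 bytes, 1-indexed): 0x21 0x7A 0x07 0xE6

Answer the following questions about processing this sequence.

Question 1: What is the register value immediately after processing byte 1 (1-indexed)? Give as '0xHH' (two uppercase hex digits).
After byte 1 (0x21): reg=0x14

Answer: 0x14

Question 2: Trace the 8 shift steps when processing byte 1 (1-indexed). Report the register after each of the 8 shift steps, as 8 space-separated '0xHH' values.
Answer: 0xBB 0x71 0xE2 0xC3 0x81 0x05 0x0A 0x14

Derivation:
Register before byte 1: 0xFF
After XOR with byte 0x21: 0xDE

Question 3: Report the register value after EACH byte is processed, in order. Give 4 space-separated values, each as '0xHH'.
0x14 0x0D 0x36 0x3E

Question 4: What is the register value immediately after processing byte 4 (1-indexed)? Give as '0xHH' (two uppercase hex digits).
After byte 1 (0x21): reg=0x14
After byte 2 (0x7A): reg=0x0D
After byte 3 (0x07): reg=0x36
After byte 4 (0xE6): reg=0x3E

Answer: 0x3E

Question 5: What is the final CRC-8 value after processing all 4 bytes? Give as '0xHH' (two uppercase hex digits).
After byte 1 (0x21): reg=0x14
After byte 2 (0x7A): reg=0x0D
After byte 3 (0x07): reg=0x36
After byte 4 (0xE6): reg=0x3E

Answer: 0x3E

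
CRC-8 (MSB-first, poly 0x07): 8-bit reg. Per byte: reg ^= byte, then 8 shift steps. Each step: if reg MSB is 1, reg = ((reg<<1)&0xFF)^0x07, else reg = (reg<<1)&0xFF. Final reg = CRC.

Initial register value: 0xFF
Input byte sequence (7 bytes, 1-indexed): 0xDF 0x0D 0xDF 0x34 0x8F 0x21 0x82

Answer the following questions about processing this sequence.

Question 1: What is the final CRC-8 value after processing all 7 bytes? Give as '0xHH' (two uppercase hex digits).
After byte 1 (0xDF): reg=0xE0
After byte 2 (0x0D): reg=0x8D
After byte 3 (0xDF): reg=0xB9
After byte 4 (0x34): reg=0xAA
After byte 5 (0x8F): reg=0xFB
After byte 6 (0x21): reg=0x08
After byte 7 (0x82): reg=0xBF

Answer: 0xBF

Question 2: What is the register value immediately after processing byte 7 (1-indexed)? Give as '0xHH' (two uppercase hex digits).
Answer: 0xBF

Derivation:
After byte 1 (0xDF): reg=0xE0
After byte 2 (0x0D): reg=0x8D
After byte 3 (0xDF): reg=0xB9
After byte 4 (0x34): reg=0xAA
After byte 5 (0x8F): reg=0xFB
After byte 6 (0x21): reg=0x08
After byte 7 (0x82): reg=0xBF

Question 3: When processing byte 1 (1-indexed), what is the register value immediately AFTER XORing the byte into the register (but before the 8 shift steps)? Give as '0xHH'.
Answer: 0x20

Derivation:
Register before byte 1: 0xFF
Byte 1: 0xDF
0xFF XOR 0xDF = 0x20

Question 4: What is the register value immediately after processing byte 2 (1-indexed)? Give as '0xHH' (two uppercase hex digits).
Answer: 0x8D

Derivation:
After byte 1 (0xDF): reg=0xE0
After byte 2 (0x0D): reg=0x8D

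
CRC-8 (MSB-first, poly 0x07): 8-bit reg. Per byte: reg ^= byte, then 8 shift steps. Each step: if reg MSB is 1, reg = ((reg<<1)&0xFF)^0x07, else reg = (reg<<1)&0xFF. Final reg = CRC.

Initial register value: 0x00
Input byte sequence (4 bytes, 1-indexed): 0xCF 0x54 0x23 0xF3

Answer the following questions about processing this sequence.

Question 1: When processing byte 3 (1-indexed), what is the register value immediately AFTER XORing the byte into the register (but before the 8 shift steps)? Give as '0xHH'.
Register before byte 3: 0x85
Byte 3: 0x23
0x85 XOR 0x23 = 0xA6

Answer: 0xA6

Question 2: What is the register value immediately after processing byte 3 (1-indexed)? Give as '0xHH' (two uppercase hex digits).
Answer: 0x7B

Derivation:
After byte 1 (0xCF): reg=0x63
After byte 2 (0x54): reg=0x85
After byte 3 (0x23): reg=0x7B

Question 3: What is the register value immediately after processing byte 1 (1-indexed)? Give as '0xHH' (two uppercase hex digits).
After byte 1 (0xCF): reg=0x63

Answer: 0x63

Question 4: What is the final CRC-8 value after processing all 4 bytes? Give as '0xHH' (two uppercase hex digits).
After byte 1 (0xCF): reg=0x63
After byte 2 (0x54): reg=0x85
After byte 3 (0x23): reg=0x7B
After byte 4 (0xF3): reg=0xB1

Answer: 0xB1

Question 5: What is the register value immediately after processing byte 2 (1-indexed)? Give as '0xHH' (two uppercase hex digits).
Answer: 0x85

Derivation:
After byte 1 (0xCF): reg=0x63
After byte 2 (0x54): reg=0x85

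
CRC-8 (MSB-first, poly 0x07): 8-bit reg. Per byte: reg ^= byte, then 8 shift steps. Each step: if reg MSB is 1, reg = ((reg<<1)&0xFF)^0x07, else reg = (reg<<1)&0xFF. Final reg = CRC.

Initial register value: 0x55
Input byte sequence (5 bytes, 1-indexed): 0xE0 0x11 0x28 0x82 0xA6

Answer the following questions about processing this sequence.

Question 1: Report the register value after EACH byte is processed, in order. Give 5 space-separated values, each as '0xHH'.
0x02 0x79 0xB0 0x9E 0xA8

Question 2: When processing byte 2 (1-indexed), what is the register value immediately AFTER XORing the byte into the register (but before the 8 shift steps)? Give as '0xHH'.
Answer: 0x13

Derivation:
Register before byte 2: 0x02
Byte 2: 0x11
0x02 XOR 0x11 = 0x13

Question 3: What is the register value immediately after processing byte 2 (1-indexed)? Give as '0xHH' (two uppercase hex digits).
After byte 1 (0xE0): reg=0x02
After byte 2 (0x11): reg=0x79

Answer: 0x79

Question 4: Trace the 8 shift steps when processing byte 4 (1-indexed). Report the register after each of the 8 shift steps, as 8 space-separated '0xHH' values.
After byte 1 (0xE0): reg=0x02
After byte 2 (0x11): reg=0x79
After byte 3 (0x28): reg=0xB0
Register before byte 4: 0xB0
After XOR with byte 0x82: 0x32

Answer: 0x64 0xC8 0x97 0x29 0x52 0xA4 0x4F 0x9E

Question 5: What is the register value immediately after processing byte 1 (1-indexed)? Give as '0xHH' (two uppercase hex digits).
After byte 1 (0xE0): reg=0x02

Answer: 0x02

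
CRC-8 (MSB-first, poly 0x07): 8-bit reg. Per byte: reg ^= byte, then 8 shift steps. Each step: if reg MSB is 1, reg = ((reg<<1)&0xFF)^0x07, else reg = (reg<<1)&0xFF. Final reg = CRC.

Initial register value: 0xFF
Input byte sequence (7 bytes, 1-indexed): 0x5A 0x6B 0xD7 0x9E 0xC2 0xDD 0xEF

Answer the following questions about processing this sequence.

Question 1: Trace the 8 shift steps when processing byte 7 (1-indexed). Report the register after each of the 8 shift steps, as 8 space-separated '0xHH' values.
Answer: 0xAC 0x5F 0xBE 0x7B 0xF6 0xEB 0xD1 0xA5

Derivation:
After byte 1 (0x5A): reg=0x72
After byte 2 (0x6B): reg=0x4F
After byte 3 (0xD7): reg=0xC1
After byte 4 (0x9E): reg=0x9A
After byte 5 (0xC2): reg=0x8F
After byte 6 (0xDD): reg=0xB9
Register before byte 7: 0xB9
After XOR with byte 0xEF: 0x56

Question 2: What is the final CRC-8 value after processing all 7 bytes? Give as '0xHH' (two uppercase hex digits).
Answer: 0xA5

Derivation:
After byte 1 (0x5A): reg=0x72
After byte 2 (0x6B): reg=0x4F
After byte 3 (0xD7): reg=0xC1
After byte 4 (0x9E): reg=0x9A
After byte 5 (0xC2): reg=0x8F
After byte 6 (0xDD): reg=0xB9
After byte 7 (0xEF): reg=0xA5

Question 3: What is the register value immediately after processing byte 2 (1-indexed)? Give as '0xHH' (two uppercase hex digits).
After byte 1 (0x5A): reg=0x72
After byte 2 (0x6B): reg=0x4F

Answer: 0x4F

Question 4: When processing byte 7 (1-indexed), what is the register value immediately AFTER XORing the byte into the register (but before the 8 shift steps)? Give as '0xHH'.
Register before byte 7: 0xB9
Byte 7: 0xEF
0xB9 XOR 0xEF = 0x56

Answer: 0x56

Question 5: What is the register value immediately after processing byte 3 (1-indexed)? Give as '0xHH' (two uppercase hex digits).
After byte 1 (0x5A): reg=0x72
After byte 2 (0x6B): reg=0x4F
After byte 3 (0xD7): reg=0xC1

Answer: 0xC1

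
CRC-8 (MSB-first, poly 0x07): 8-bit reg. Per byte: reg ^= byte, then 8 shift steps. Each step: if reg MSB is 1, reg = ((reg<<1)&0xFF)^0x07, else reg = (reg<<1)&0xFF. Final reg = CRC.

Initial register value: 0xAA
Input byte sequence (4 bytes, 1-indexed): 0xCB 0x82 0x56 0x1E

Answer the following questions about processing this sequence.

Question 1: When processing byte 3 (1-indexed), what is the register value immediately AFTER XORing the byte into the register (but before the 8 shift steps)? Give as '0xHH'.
Answer: 0x31

Derivation:
Register before byte 3: 0x67
Byte 3: 0x56
0x67 XOR 0x56 = 0x31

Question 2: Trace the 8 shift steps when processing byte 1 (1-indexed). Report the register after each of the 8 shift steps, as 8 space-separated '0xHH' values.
Answer: 0xC2 0x83 0x01 0x02 0x04 0x08 0x10 0x20

Derivation:
Register before byte 1: 0xAA
After XOR with byte 0xCB: 0x61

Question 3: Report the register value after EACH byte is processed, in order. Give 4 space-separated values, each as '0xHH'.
0x20 0x67 0x97 0xB6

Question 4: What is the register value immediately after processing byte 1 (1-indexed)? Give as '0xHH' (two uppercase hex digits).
After byte 1 (0xCB): reg=0x20

Answer: 0x20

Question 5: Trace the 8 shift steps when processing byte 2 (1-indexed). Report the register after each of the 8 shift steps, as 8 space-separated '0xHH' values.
After byte 1 (0xCB): reg=0x20
Register before byte 2: 0x20
After XOR with byte 0x82: 0xA2

Answer: 0x43 0x86 0x0B 0x16 0x2C 0x58 0xB0 0x67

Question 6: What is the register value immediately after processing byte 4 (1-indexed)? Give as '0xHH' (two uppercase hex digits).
After byte 1 (0xCB): reg=0x20
After byte 2 (0x82): reg=0x67
After byte 3 (0x56): reg=0x97
After byte 4 (0x1E): reg=0xB6

Answer: 0xB6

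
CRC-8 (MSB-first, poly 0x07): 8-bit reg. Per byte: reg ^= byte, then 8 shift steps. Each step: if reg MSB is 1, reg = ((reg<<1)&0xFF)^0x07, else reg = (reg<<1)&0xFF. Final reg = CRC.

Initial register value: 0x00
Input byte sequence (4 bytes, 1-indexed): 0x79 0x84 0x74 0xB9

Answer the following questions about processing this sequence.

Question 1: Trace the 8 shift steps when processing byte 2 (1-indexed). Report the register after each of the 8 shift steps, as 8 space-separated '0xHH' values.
Answer: 0xDF 0xB9 0x75 0xEA 0xD3 0xA1 0x45 0x8A

Derivation:
After byte 1 (0x79): reg=0x68
Register before byte 2: 0x68
After XOR with byte 0x84: 0xEC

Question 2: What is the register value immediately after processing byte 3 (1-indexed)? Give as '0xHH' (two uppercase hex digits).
After byte 1 (0x79): reg=0x68
After byte 2 (0x84): reg=0x8A
After byte 3 (0x74): reg=0xF4

Answer: 0xF4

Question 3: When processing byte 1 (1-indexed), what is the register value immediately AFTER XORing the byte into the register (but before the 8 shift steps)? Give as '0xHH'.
Register before byte 1: 0x00
Byte 1: 0x79
0x00 XOR 0x79 = 0x79

Answer: 0x79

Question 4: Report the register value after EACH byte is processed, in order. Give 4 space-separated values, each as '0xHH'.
0x68 0x8A 0xF4 0xE4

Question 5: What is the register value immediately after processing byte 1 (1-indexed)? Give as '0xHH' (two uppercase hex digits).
After byte 1 (0x79): reg=0x68

Answer: 0x68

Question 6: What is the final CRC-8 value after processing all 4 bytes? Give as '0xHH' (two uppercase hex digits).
After byte 1 (0x79): reg=0x68
After byte 2 (0x84): reg=0x8A
After byte 3 (0x74): reg=0xF4
After byte 4 (0xB9): reg=0xE4

Answer: 0xE4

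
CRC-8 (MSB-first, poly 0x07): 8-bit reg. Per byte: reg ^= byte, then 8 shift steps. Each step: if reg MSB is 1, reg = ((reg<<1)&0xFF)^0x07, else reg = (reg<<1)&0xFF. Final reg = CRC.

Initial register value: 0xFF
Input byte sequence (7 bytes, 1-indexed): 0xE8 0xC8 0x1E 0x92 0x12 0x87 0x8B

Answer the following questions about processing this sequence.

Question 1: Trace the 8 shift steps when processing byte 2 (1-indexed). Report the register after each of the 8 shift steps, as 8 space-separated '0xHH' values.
Answer: 0x5D 0xBA 0x73 0xE6 0xCB 0x91 0x25 0x4A

Derivation:
After byte 1 (0xE8): reg=0x65
Register before byte 2: 0x65
After XOR with byte 0xC8: 0xAD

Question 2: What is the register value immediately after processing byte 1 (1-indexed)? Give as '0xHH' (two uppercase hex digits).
After byte 1 (0xE8): reg=0x65

Answer: 0x65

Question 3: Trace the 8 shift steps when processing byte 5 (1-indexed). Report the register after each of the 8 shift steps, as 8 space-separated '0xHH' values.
Answer: 0x7D 0xFA 0xF3 0xE1 0xC5 0x8D 0x1D 0x3A

Derivation:
After byte 1 (0xE8): reg=0x65
After byte 2 (0xC8): reg=0x4A
After byte 3 (0x1E): reg=0xAB
After byte 4 (0x92): reg=0xAF
Register before byte 5: 0xAF
After XOR with byte 0x12: 0xBD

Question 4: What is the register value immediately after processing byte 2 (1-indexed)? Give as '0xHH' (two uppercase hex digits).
After byte 1 (0xE8): reg=0x65
After byte 2 (0xC8): reg=0x4A

Answer: 0x4A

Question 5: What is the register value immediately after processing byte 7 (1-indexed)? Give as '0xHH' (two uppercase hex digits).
Answer: 0x1E

Derivation:
After byte 1 (0xE8): reg=0x65
After byte 2 (0xC8): reg=0x4A
After byte 3 (0x1E): reg=0xAB
After byte 4 (0x92): reg=0xAF
After byte 5 (0x12): reg=0x3A
After byte 6 (0x87): reg=0x3A
After byte 7 (0x8B): reg=0x1E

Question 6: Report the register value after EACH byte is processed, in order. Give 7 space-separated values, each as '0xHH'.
0x65 0x4A 0xAB 0xAF 0x3A 0x3A 0x1E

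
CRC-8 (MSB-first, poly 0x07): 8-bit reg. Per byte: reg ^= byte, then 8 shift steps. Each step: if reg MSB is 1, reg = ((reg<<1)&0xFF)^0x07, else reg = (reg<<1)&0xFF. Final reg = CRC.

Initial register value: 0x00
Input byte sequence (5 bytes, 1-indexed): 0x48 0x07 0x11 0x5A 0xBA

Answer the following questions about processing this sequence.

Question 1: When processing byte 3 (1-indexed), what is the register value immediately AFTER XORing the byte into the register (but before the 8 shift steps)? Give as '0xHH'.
Answer: 0xF7

Derivation:
Register before byte 3: 0xE6
Byte 3: 0x11
0xE6 XOR 0x11 = 0xF7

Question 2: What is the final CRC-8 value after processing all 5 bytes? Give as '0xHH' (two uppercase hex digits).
Answer: 0xDB

Derivation:
After byte 1 (0x48): reg=0xFF
After byte 2 (0x07): reg=0xE6
After byte 3 (0x11): reg=0xCB
After byte 4 (0x5A): reg=0xFE
After byte 5 (0xBA): reg=0xDB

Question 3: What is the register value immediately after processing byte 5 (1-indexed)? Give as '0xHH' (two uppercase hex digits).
After byte 1 (0x48): reg=0xFF
After byte 2 (0x07): reg=0xE6
After byte 3 (0x11): reg=0xCB
After byte 4 (0x5A): reg=0xFE
After byte 5 (0xBA): reg=0xDB

Answer: 0xDB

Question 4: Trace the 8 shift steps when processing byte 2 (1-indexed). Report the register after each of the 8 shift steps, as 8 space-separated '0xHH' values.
Answer: 0xF7 0xE9 0xD5 0xAD 0x5D 0xBA 0x73 0xE6

Derivation:
After byte 1 (0x48): reg=0xFF
Register before byte 2: 0xFF
After XOR with byte 0x07: 0xF8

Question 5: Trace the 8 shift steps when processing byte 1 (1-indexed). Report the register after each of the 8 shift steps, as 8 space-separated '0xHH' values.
Answer: 0x90 0x27 0x4E 0x9C 0x3F 0x7E 0xFC 0xFF

Derivation:
Register before byte 1: 0x00
After XOR with byte 0x48: 0x48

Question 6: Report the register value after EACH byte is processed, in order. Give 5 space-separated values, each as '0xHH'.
0xFF 0xE6 0xCB 0xFE 0xDB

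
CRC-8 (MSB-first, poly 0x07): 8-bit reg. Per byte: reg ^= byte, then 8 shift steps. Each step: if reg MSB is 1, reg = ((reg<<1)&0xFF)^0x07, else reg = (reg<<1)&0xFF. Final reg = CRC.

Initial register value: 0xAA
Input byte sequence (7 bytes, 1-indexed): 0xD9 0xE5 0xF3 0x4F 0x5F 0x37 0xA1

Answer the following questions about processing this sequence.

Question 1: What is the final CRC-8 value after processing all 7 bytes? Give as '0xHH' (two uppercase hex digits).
After byte 1 (0xD9): reg=0x5E
After byte 2 (0xE5): reg=0x28
After byte 3 (0xF3): reg=0x0F
After byte 4 (0x4F): reg=0xC7
After byte 5 (0x5F): reg=0xC1
After byte 6 (0x37): reg=0xCC
After byte 7 (0xA1): reg=0x04

Answer: 0x04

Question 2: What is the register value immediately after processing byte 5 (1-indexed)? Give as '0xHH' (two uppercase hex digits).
Answer: 0xC1

Derivation:
After byte 1 (0xD9): reg=0x5E
After byte 2 (0xE5): reg=0x28
After byte 3 (0xF3): reg=0x0F
After byte 4 (0x4F): reg=0xC7
After byte 5 (0x5F): reg=0xC1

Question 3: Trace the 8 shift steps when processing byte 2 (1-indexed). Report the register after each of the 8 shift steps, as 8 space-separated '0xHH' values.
After byte 1 (0xD9): reg=0x5E
Register before byte 2: 0x5E
After XOR with byte 0xE5: 0xBB

Answer: 0x71 0xE2 0xC3 0x81 0x05 0x0A 0x14 0x28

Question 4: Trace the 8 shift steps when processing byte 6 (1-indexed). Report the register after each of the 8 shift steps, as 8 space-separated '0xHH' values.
Answer: 0xEB 0xD1 0xA5 0x4D 0x9A 0x33 0x66 0xCC

Derivation:
After byte 1 (0xD9): reg=0x5E
After byte 2 (0xE5): reg=0x28
After byte 3 (0xF3): reg=0x0F
After byte 4 (0x4F): reg=0xC7
After byte 5 (0x5F): reg=0xC1
Register before byte 6: 0xC1
After XOR with byte 0x37: 0xF6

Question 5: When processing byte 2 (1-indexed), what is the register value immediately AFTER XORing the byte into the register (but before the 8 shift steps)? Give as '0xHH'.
Register before byte 2: 0x5E
Byte 2: 0xE5
0x5E XOR 0xE5 = 0xBB

Answer: 0xBB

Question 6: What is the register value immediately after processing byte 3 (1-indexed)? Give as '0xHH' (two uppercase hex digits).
After byte 1 (0xD9): reg=0x5E
After byte 2 (0xE5): reg=0x28
After byte 3 (0xF3): reg=0x0F

Answer: 0x0F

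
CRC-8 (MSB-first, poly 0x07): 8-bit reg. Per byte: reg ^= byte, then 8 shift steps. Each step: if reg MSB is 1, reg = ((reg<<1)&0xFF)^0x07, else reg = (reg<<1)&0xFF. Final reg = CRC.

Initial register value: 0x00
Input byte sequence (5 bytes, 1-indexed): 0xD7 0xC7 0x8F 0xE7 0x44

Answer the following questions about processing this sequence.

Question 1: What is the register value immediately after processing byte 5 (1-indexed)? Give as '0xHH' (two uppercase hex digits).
After byte 1 (0xD7): reg=0x2B
After byte 2 (0xC7): reg=0x8A
After byte 3 (0x8F): reg=0x1B
After byte 4 (0xE7): reg=0xFA
After byte 5 (0x44): reg=0x33

Answer: 0x33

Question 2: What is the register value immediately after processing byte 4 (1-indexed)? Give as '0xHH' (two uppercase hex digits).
After byte 1 (0xD7): reg=0x2B
After byte 2 (0xC7): reg=0x8A
After byte 3 (0x8F): reg=0x1B
After byte 4 (0xE7): reg=0xFA

Answer: 0xFA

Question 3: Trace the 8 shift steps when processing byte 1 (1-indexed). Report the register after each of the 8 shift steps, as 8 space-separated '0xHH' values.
Answer: 0xA9 0x55 0xAA 0x53 0xA6 0x4B 0x96 0x2B

Derivation:
Register before byte 1: 0x00
After XOR with byte 0xD7: 0xD7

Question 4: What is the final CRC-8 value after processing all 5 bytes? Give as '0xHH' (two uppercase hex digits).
After byte 1 (0xD7): reg=0x2B
After byte 2 (0xC7): reg=0x8A
After byte 3 (0x8F): reg=0x1B
After byte 4 (0xE7): reg=0xFA
After byte 5 (0x44): reg=0x33

Answer: 0x33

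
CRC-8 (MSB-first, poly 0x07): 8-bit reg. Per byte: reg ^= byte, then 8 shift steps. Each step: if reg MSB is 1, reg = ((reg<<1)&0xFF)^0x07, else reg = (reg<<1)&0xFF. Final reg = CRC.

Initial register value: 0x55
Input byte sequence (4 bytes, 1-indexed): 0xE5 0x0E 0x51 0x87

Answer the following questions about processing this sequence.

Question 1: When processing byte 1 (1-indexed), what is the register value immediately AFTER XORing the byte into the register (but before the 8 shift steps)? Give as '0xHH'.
Register before byte 1: 0x55
Byte 1: 0xE5
0x55 XOR 0xE5 = 0xB0

Answer: 0xB0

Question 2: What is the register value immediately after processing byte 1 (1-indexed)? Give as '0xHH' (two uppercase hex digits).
After byte 1 (0xE5): reg=0x19

Answer: 0x19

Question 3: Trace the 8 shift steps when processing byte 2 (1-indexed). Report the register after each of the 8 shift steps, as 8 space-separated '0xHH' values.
Answer: 0x2E 0x5C 0xB8 0x77 0xEE 0xDB 0xB1 0x65

Derivation:
After byte 1 (0xE5): reg=0x19
Register before byte 2: 0x19
After XOR with byte 0x0E: 0x17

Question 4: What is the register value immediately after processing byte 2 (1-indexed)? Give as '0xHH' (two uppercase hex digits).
After byte 1 (0xE5): reg=0x19
After byte 2 (0x0E): reg=0x65

Answer: 0x65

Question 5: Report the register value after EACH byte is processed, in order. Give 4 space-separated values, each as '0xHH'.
0x19 0x65 0x8C 0x31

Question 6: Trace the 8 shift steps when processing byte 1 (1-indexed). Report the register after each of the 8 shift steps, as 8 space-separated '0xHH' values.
Answer: 0x67 0xCE 0x9B 0x31 0x62 0xC4 0x8F 0x19

Derivation:
Register before byte 1: 0x55
After XOR with byte 0xE5: 0xB0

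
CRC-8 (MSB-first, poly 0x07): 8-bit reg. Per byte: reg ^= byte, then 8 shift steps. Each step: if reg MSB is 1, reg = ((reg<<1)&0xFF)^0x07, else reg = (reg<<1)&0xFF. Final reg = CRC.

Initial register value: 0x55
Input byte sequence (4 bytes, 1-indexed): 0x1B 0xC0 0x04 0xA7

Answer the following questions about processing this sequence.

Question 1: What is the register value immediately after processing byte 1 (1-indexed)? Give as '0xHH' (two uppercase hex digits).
After byte 1 (0x1B): reg=0xED

Answer: 0xED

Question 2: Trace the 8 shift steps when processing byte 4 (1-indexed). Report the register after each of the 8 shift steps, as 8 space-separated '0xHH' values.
After byte 1 (0x1B): reg=0xED
After byte 2 (0xC0): reg=0xC3
After byte 3 (0x04): reg=0x5B
Register before byte 4: 0x5B
After XOR with byte 0xA7: 0xFC

Answer: 0xFF 0xF9 0xF5 0xED 0xDD 0xBD 0x7D 0xFA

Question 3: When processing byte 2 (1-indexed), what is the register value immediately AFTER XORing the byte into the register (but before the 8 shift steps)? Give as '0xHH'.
Answer: 0x2D

Derivation:
Register before byte 2: 0xED
Byte 2: 0xC0
0xED XOR 0xC0 = 0x2D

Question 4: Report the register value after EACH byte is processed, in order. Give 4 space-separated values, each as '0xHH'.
0xED 0xC3 0x5B 0xFA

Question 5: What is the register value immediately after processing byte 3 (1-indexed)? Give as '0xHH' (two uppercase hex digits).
Answer: 0x5B

Derivation:
After byte 1 (0x1B): reg=0xED
After byte 2 (0xC0): reg=0xC3
After byte 3 (0x04): reg=0x5B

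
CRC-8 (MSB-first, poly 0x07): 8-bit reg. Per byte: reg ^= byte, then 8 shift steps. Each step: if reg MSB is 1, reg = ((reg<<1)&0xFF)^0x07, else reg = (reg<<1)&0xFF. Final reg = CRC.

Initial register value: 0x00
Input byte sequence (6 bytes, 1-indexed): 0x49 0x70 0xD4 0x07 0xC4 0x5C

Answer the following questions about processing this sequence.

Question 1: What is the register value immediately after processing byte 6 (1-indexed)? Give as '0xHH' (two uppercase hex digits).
After byte 1 (0x49): reg=0xF8
After byte 2 (0x70): reg=0xB1
After byte 3 (0xD4): reg=0x3C
After byte 4 (0x07): reg=0xA1
After byte 5 (0xC4): reg=0x3C
After byte 6 (0x5C): reg=0x27

Answer: 0x27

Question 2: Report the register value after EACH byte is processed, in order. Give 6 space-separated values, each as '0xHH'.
0xF8 0xB1 0x3C 0xA1 0x3C 0x27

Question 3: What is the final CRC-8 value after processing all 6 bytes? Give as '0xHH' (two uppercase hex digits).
Answer: 0x27

Derivation:
After byte 1 (0x49): reg=0xF8
After byte 2 (0x70): reg=0xB1
After byte 3 (0xD4): reg=0x3C
After byte 4 (0x07): reg=0xA1
After byte 5 (0xC4): reg=0x3C
After byte 6 (0x5C): reg=0x27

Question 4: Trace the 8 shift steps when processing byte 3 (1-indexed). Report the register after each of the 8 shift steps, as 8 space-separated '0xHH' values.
Answer: 0xCA 0x93 0x21 0x42 0x84 0x0F 0x1E 0x3C

Derivation:
After byte 1 (0x49): reg=0xF8
After byte 2 (0x70): reg=0xB1
Register before byte 3: 0xB1
After XOR with byte 0xD4: 0x65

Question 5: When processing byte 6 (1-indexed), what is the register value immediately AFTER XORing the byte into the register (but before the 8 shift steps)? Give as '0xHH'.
Register before byte 6: 0x3C
Byte 6: 0x5C
0x3C XOR 0x5C = 0x60

Answer: 0x60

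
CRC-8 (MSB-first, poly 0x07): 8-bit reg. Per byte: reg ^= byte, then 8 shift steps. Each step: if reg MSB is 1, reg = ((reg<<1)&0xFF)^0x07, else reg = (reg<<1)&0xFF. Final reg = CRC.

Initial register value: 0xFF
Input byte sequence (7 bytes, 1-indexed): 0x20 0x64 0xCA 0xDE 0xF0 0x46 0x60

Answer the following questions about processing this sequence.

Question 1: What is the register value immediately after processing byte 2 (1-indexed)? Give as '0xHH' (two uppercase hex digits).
Answer: 0x42

Derivation:
After byte 1 (0x20): reg=0x13
After byte 2 (0x64): reg=0x42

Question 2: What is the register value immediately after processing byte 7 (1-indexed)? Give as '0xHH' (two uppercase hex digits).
After byte 1 (0x20): reg=0x13
After byte 2 (0x64): reg=0x42
After byte 3 (0xCA): reg=0xB1
After byte 4 (0xDE): reg=0x0A
After byte 5 (0xF0): reg=0xE8
After byte 6 (0x46): reg=0x43
After byte 7 (0x60): reg=0xE9

Answer: 0xE9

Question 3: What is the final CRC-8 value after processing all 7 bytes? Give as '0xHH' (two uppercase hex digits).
After byte 1 (0x20): reg=0x13
After byte 2 (0x64): reg=0x42
After byte 3 (0xCA): reg=0xB1
After byte 4 (0xDE): reg=0x0A
After byte 5 (0xF0): reg=0xE8
After byte 6 (0x46): reg=0x43
After byte 7 (0x60): reg=0xE9

Answer: 0xE9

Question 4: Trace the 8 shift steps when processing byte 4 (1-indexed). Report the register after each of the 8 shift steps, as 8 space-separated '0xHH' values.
Answer: 0xDE 0xBB 0x71 0xE2 0xC3 0x81 0x05 0x0A

Derivation:
After byte 1 (0x20): reg=0x13
After byte 2 (0x64): reg=0x42
After byte 3 (0xCA): reg=0xB1
Register before byte 4: 0xB1
After XOR with byte 0xDE: 0x6F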